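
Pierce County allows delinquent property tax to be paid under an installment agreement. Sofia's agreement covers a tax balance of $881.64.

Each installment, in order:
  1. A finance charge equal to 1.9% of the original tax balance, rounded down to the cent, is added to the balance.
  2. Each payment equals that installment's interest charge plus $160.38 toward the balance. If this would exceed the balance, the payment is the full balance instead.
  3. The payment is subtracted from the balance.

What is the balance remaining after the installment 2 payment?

Installment 1: opening $881.64; interest $16.75 → $898.39; payment $177.13; balance $721.26
Installment 2: opening $721.26; interest $16.75 → $738.01; payment $177.13; balance $560.88

$560.88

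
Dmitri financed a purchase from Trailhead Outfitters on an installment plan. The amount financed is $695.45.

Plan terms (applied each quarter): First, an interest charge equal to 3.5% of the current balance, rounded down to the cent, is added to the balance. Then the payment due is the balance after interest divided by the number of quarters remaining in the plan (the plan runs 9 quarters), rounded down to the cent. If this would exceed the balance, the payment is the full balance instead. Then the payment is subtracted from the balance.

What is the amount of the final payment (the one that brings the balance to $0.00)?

Quarter 1: $695.45 +$24.34 interest = $719.79; pay $79.97 → $639.82
Quarter 2: $639.82 +$22.39 interest = $662.21; pay $82.77 → $579.44
Quarter 3: $579.44 +$20.28 interest = $599.72; pay $85.67 → $514.05
Quarter 4: $514.05 +$17.99 interest = $532.04; pay $88.67 → $443.37
Quarter 5: $443.37 +$15.51 interest = $458.88; pay $91.77 → $367.11
Quarter 6: $367.11 +$12.84 interest = $379.95; pay $94.98 → $284.97
Quarter 7: $284.97 +$9.97 interest = $294.94; pay $98.31 → $196.63
Quarter 8: $196.63 +$6.88 interest = $203.51; pay $101.75 → $101.76
Quarter 9: $101.76 +$3.56 interest = $105.32; pay $105.32 → $0.00

$105.32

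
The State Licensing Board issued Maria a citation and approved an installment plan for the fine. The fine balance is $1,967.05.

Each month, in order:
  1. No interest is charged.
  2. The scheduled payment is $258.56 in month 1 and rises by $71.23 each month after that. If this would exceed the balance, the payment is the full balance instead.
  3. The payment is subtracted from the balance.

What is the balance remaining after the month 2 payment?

Month 1: opening $1,967.05; payment $258.56; balance $1,708.49
Month 2: opening $1,708.49; payment $329.79; balance $1,378.70

$1,378.70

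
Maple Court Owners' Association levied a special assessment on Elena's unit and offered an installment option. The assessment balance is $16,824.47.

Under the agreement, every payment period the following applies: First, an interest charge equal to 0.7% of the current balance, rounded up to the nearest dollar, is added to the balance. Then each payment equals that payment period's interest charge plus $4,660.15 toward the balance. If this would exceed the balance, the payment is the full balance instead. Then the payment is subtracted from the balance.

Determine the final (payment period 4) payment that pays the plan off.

$2,864.02

Payment period 1: $16,824.47 +$118.00 interest = $16,942.47; pay $4,778.15 → $12,164.32
Payment period 2: $12,164.32 +$86.00 interest = $12,250.32; pay $4,746.15 → $7,504.17
Payment period 3: $7,504.17 +$53.00 interest = $7,557.17; pay $4,713.15 → $2,844.02
Payment period 4: $2,844.02 +$20.00 interest = $2,864.02; pay $2,864.02 → $0.00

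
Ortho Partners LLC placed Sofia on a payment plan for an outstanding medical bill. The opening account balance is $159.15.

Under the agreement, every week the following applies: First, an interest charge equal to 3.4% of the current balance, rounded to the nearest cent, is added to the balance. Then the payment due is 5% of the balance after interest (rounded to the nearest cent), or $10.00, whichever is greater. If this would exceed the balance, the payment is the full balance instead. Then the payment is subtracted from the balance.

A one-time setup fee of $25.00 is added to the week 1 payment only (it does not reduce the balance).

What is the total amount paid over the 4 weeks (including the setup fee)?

Week 1: opening $159.15; interest $5.41 → $164.56; payment $10.00 (+ $25.00 fee); balance $154.56
Week 2: opening $154.56; interest $5.26 → $159.82; payment $10.00; balance $149.82
Week 3: opening $149.82; interest $5.09 → $154.91; payment $10.00; balance $144.91
Week 4: opening $144.91; interest $4.93 → $149.84; payment $10.00; balance $139.84
Total paid: $65.00

$65.00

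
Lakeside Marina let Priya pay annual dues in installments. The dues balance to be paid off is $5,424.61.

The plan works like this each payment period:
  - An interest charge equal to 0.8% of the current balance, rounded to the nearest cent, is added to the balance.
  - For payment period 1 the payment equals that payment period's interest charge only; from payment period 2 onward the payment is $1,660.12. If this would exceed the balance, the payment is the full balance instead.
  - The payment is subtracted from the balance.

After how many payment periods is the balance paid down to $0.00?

# | Opening | Interest | Payment | End bal
1 | $5,424.61 | $43.40 | $43.40 | $5,424.61
2 | $5,424.61 | $43.40 | $1,660.12 | $3,807.89
3 | $3,807.89 | $30.46 | $1,660.12 | $2,178.23
4 | $2,178.23 | $17.43 | $1,660.12 | $535.54
5 | $535.54 | $4.28 | $539.82 | $0.00
Balance reaches $0.00 in payment period 5.

5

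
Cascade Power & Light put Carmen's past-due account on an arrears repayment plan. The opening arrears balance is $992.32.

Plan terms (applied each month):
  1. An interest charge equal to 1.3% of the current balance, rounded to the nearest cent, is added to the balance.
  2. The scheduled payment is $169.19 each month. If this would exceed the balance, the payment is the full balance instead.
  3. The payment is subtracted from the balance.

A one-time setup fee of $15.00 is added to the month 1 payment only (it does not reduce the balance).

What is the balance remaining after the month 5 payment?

$190.29

# | Opening | Interest | Payment | Fee | End bal
1 | $992.32 | $12.90 | $169.19 | $15.00 | $836.03
2 | $836.03 | $10.87 | $169.19 | — | $677.71
3 | $677.71 | $8.81 | $169.19 | — | $517.33
4 | $517.33 | $6.73 | $169.19 | — | $354.87
5 | $354.87 | $4.61 | $169.19 | — | $190.29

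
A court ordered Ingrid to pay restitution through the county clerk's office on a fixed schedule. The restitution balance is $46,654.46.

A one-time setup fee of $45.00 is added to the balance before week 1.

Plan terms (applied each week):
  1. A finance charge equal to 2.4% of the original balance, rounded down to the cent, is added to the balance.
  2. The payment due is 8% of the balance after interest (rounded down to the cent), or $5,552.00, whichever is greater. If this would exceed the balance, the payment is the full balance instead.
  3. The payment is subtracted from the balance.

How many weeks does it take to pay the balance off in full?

Week 1: $46,699.46 +$1,119.70 interest = $47,819.16; pay $5,552.00 → $42,267.16
Week 2: $42,267.16 +$1,119.70 interest = $43,386.86; pay $5,552.00 → $37,834.86
Week 3: $37,834.86 +$1,119.70 interest = $38,954.56; pay $5,552.00 → $33,402.56
Week 4: $33,402.56 +$1,119.70 interest = $34,522.26; pay $5,552.00 → $28,970.26
Week 5: $28,970.26 +$1,119.70 interest = $30,089.96; pay $5,552.00 → $24,537.96
Week 6: $24,537.96 +$1,119.70 interest = $25,657.66; pay $5,552.00 → $20,105.66
Week 7: $20,105.66 +$1,119.70 interest = $21,225.36; pay $5,552.00 → $15,673.36
Week 8: $15,673.36 +$1,119.70 interest = $16,793.06; pay $5,552.00 → $11,241.06
Week 9: $11,241.06 +$1,119.70 interest = $12,360.76; pay $5,552.00 → $6,808.76
Week 10: $6,808.76 +$1,119.70 interest = $7,928.46; pay $5,552.00 → $2,376.46
Week 11: $2,376.46 +$1,119.70 interest = $3,496.16; pay $3,496.16 → $0.00
Balance reaches $0.00 in week 11.

11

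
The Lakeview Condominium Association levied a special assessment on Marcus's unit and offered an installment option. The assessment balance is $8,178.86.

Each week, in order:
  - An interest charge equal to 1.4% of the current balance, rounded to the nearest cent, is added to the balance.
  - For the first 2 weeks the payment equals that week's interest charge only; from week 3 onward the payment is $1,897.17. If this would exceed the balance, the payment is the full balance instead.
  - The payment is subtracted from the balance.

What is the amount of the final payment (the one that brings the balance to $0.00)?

$909.61

# | Opening | Interest | Payment | End bal
1 | $8,178.86 | $114.50 | $114.50 | $8,178.86
2 | $8,178.86 | $114.50 | $114.50 | $8,178.86
3 | $8,178.86 | $114.50 | $1,897.17 | $6,396.19
4 | $6,396.19 | $89.55 | $1,897.17 | $4,588.57
5 | $4,588.57 | $64.24 | $1,897.17 | $2,755.64
6 | $2,755.64 | $38.58 | $1,897.17 | $897.05
7 | $897.05 | $12.56 | $909.61 | $0.00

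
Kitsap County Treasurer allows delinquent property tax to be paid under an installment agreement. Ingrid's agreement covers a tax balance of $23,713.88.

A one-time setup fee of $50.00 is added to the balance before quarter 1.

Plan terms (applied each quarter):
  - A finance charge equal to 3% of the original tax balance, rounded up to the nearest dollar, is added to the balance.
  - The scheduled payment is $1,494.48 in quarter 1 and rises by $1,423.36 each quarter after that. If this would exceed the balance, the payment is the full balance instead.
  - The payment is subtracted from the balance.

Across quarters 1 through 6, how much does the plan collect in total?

# | Opening | Interest | Payment | End bal
1 | $23,763.88 | $712.00 | $1,494.48 | $22,981.40
2 | $22,981.40 | $712.00 | $2,917.84 | $20,775.56
3 | $20,775.56 | $712.00 | $4,341.20 | $17,146.36
4 | $17,146.36 | $712.00 | $5,764.56 | $12,093.80
5 | $12,093.80 | $712.00 | $7,187.92 | $5,617.88
6 | $5,617.88 | $712.00 | $6,329.88 | $0.00
Total paid: $28,035.88

$28,035.88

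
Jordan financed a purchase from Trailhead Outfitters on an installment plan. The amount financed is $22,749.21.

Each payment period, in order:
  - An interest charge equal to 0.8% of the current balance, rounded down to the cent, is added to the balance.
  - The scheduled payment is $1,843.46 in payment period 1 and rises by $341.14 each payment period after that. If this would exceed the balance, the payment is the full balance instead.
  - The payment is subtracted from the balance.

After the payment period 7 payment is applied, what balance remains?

Payment period 1: $22,749.21 +$181.99 interest = $22,931.20; pay $1,843.46 → $21,087.74
Payment period 2: $21,087.74 +$168.70 interest = $21,256.44; pay $2,184.60 → $19,071.84
Payment period 3: $19,071.84 +$152.57 interest = $19,224.41; pay $2,525.74 → $16,698.67
Payment period 4: $16,698.67 +$133.58 interest = $16,832.25; pay $2,866.88 → $13,965.37
Payment period 5: $13,965.37 +$111.72 interest = $14,077.09; pay $3,208.02 → $10,869.07
Payment period 6: $10,869.07 +$86.95 interest = $10,956.02; pay $3,549.16 → $7,406.86
Payment period 7: $7,406.86 +$59.25 interest = $7,466.11; pay $3,890.30 → $3,575.81

$3,575.81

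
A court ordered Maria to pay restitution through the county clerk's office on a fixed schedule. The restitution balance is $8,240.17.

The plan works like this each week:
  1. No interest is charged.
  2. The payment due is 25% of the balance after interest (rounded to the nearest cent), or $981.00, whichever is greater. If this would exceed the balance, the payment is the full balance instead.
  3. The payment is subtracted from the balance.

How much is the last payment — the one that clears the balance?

Week 1: opening $8,240.17; payment $2,060.04; balance $6,180.13
Week 2: opening $6,180.13; payment $1,545.03; balance $4,635.10
Week 3: opening $4,635.10; payment $1,158.78; balance $3,476.32
Week 4: opening $3,476.32; payment $981.00; balance $2,495.32
Week 5: opening $2,495.32; payment $981.00; balance $1,514.32
Week 6: opening $1,514.32; payment $981.00; balance $533.32
Week 7: opening $533.32; payment $533.32; balance $0.00

$533.32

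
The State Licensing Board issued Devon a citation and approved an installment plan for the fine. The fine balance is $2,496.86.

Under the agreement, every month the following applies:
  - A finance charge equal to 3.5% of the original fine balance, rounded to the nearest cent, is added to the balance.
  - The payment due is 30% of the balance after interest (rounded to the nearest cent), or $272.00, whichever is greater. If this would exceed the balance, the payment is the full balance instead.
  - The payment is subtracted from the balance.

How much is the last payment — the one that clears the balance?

$103.40

Month 1: $2,496.86 +$87.39 interest = $2,584.25; pay $775.28 → $1,808.97
Month 2: $1,808.97 +$87.39 interest = $1,896.36; pay $568.91 → $1,327.45
Month 3: $1,327.45 +$87.39 interest = $1,414.84; pay $424.45 → $990.39
Month 4: $990.39 +$87.39 interest = $1,077.78; pay $323.33 → $754.45
Month 5: $754.45 +$87.39 interest = $841.84; pay $272.00 → $569.84
Month 6: $569.84 +$87.39 interest = $657.23; pay $272.00 → $385.23
Month 7: $385.23 +$87.39 interest = $472.62; pay $272.00 → $200.62
Month 8: $200.62 +$87.39 interest = $288.01; pay $272.00 → $16.01
Month 9: $16.01 +$87.39 interest = $103.40; pay $103.40 → $0.00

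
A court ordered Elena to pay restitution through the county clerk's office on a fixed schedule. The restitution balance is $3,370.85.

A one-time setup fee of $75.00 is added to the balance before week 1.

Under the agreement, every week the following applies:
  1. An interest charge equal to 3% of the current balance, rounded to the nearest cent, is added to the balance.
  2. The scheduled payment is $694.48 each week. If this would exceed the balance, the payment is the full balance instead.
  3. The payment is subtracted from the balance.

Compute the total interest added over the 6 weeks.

Week 1: $3,445.85 +$103.38 interest = $3,549.23; pay $694.48 → $2,854.75
Week 2: $2,854.75 +$85.64 interest = $2,940.39; pay $694.48 → $2,245.91
Week 3: $2,245.91 +$67.38 interest = $2,313.29; pay $694.48 → $1,618.81
Week 4: $1,618.81 +$48.56 interest = $1,667.37; pay $694.48 → $972.89
Week 5: $972.89 +$29.19 interest = $1,002.08; pay $694.48 → $307.60
Week 6: $307.60 +$9.23 interest = $316.83; pay $316.83 → $0.00
Total interest: $103.38 + $85.64 + $67.38 + $48.56 + $29.19 + $9.23 = $343.38

$343.38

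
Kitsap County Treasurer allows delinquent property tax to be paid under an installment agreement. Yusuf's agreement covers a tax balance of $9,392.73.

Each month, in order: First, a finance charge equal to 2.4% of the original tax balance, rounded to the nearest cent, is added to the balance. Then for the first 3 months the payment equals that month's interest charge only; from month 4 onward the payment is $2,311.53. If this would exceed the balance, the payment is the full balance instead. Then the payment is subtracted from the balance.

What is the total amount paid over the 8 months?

Month 1: opening $9,392.73; interest $225.43 → $9,618.16; payment $225.43; balance $9,392.73
Month 2: opening $9,392.73; interest $225.43 → $9,618.16; payment $225.43; balance $9,392.73
Month 3: opening $9,392.73; interest $225.43 → $9,618.16; payment $225.43; balance $9,392.73
Month 4: opening $9,392.73; interest $225.43 → $9,618.16; payment $2,311.53; balance $7,306.63
Month 5: opening $7,306.63; interest $225.43 → $7,532.06; payment $2,311.53; balance $5,220.53
Month 6: opening $5,220.53; interest $225.43 → $5,445.96; payment $2,311.53; balance $3,134.43
Month 7: opening $3,134.43; interest $225.43 → $3,359.86; payment $2,311.53; balance $1,048.33
Month 8: opening $1,048.33; interest $225.43 → $1,273.76; payment $1,273.76; balance $0.00
Total paid: $11,196.17

$11,196.17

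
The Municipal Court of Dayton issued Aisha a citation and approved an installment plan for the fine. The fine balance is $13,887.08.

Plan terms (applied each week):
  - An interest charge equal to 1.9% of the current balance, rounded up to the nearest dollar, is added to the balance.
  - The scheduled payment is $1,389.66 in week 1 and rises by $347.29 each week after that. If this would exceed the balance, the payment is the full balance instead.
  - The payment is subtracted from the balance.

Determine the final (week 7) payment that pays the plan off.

$1,490.77

# | Opening | Interest | Payment | End bal
1 | $13,887.08 | $264.00 | $1,389.66 | $12,761.42
2 | $12,761.42 | $243.00 | $1,736.95 | $11,267.47
3 | $11,267.47 | $215.00 | $2,084.24 | $9,398.23
4 | $9,398.23 | $179.00 | $2,431.53 | $7,145.70
5 | $7,145.70 | $136.00 | $2,778.82 | $4,502.88
6 | $4,502.88 | $86.00 | $3,126.11 | $1,462.77
7 | $1,462.77 | $28.00 | $1,490.77 | $0.00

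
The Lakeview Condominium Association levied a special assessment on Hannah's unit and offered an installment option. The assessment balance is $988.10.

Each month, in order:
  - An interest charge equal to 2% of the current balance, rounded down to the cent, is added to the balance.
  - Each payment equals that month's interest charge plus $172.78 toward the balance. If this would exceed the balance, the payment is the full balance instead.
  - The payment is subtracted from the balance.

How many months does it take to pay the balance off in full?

Month 1: opening $988.10; interest $19.76 → $1,007.86; payment $192.54; balance $815.32
Month 2: opening $815.32; interest $16.30 → $831.62; payment $189.08; balance $642.54
Month 3: opening $642.54; interest $12.85 → $655.39; payment $185.63; balance $469.76
Month 4: opening $469.76; interest $9.39 → $479.15; payment $182.17; balance $296.98
Month 5: opening $296.98; interest $5.93 → $302.91; payment $178.71; balance $124.20
Month 6: opening $124.20; interest $2.48 → $126.68; payment $126.68; balance $0.00
Balance reaches $0.00 in month 6.

6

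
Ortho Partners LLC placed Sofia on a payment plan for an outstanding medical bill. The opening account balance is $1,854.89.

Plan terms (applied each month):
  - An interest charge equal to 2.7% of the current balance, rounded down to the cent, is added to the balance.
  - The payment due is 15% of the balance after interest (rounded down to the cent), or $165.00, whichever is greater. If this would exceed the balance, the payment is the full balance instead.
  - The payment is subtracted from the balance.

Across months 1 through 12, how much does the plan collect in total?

Month 1: $1,854.89 +$50.08 interest = $1,904.97; pay $285.74 → $1,619.23
Month 2: $1,619.23 +$43.71 interest = $1,662.94; pay $249.44 → $1,413.50
Month 3: $1,413.50 +$38.16 interest = $1,451.66; pay $217.74 → $1,233.92
Month 4: $1,233.92 +$33.31 interest = $1,267.23; pay $190.08 → $1,077.15
Month 5: $1,077.15 +$29.08 interest = $1,106.23; pay $165.93 → $940.30
Month 6: $940.30 +$25.38 interest = $965.68; pay $165.00 → $800.68
Month 7: $800.68 +$21.61 interest = $822.29; pay $165.00 → $657.29
Month 8: $657.29 +$17.74 interest = $675.03; pay $165.00 → $510.03
Month 9: $510.03 +$13.77 interest = $523.80; pay $165.00 → $358.80
Month 10: $358.80 +$9.68 interest = $368.48; pay $165.00 → $203.48
Month 11: $203.48 +$5.49 interest = $208.97; pay $165.00 → $43.97
Month 12: $43.97 +$1.18 interest = $45.15; pay $45.15 → $0.00
Total paid: $2,144.08

$2,144.08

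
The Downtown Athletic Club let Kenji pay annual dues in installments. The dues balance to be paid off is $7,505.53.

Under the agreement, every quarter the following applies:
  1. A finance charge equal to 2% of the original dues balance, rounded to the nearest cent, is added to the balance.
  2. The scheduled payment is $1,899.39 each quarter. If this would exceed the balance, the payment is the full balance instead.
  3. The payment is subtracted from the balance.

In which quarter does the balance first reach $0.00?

5

Quarter 1: $7,505.53 +$150.11 interest = $7,655.64; pay $1,899.39 → $5,756.25
Quarter 2: $5,756.25 +$150.11 interest = $5,906.36; pay $1,899.39 → $4,006.97
Quarter 3: $4,006.97 +$150.11 interest = $4,157.08; pay $1,899.39 → $2,257.69
Quarter 4: $2,257.69 +$150.11 interest = $2,407.80; pay $1,899.39 → $508.41
Quarter 5: $508.41 +$150.11 interest = $658.52; pay $658.52 → $0.00
Balance reaches $0.00 in quarter 5.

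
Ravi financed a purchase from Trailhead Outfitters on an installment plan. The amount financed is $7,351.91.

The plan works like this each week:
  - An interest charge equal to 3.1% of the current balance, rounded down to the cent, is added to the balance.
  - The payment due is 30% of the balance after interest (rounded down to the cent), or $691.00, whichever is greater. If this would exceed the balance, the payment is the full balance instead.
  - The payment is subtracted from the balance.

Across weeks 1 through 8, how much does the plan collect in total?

$8,076.49

# | Opening | Interest | Payment | End bal
1 | $7,351.91 | $227.90 | $2,273.94 | $5,305.87
2 | $5,305.87 | $164.48 | $1,641.10 | $3,829.25
3 | $3,829.25 | $118.70 | $1,184.38 | $2,763.57
4 | $2,763.57 | $85.67 | $854.77 | $1,994.47
5 | $1,994.47 | $61.82 | $691.00 | $1,365.29
6 | $1,365.29 | $42.32 | $691.00 | $716.61
7 | $716.61 | $22.21 | $691.00 | $47.82
8 | $47.82 | $1.48 | $49.30 | $0.00
Total paid: $8,076.49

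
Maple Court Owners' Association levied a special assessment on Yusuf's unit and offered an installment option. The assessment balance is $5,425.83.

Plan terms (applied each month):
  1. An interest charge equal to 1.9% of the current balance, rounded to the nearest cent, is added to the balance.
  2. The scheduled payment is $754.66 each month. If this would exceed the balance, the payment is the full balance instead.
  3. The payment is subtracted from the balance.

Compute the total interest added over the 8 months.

$464.59

Month 1: $5,425.83 +$103.09 interest = $5,528.92; pay $754.66 → $4,774.26
Month 2: $4,774.26 +$90.71 interest = $4,864.97; pay $754.66 → $4,110.31
Month 3: $4,110.31 +$78.10 interest = $4,188.41; pay $754.66 → $3,433.75
Month 4: $3,433.75 +$65.24 interest = $3,498.99; pay $754.66 → $2,744.33
Month 5: $2,744.33 +$52.14 interest = $2,796.47; pay $754.66 → $2,041.81
Month 6: $2,041.81 +$38.79 interest = $2,080.60; pay $754.66 → $1,325.94
Month 7: $1,325.94 +$25.19 interest = $1,351.13; pay $754.66 → $596.47
Month 8: $596.47 +$11.33 interest = $607.80; pay $607.80 → $0.00
Total interest: $103.09 + $90.71 + $78.10 + $65.24 + $52.14 + $38.79 + $25.19 + $11.33 = $464.59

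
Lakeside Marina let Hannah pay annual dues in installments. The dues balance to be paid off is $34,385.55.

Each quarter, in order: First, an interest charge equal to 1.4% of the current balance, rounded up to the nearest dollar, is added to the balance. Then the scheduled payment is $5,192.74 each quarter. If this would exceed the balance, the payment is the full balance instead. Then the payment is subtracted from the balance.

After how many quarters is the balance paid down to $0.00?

# | Opening | Interest | Payment | End bal
1 | $34,385.55 | $482.00 | $5,192.74 | $29,674.81
2 | $29,674.81 | $416.00 | $5,192.74 | $24,898.07
3 | $24,898.07 | $349.00 | $5,192.74 | $20,054.33
4 | $20,054.33 | $281.00 | $5,192.74 | $15,142.59
5 | $15,142.59 | $212.00 | $5,192.74 | $10,161.85
6 | $10,161.85 | $143.00 | $5,192.74 | $5,112.11
7 | $5,112.11 | $72.00 | $5,184.11 | $0.00
Balance reaches $0.00 in quarter 7.

7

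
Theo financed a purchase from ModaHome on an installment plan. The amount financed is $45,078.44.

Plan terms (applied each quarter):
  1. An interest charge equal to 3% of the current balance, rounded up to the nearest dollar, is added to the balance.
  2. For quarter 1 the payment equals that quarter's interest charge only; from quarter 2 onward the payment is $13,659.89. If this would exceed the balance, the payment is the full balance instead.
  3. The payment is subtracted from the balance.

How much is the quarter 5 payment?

Quarter 1: opening $45,078.44; interest $1,353.00 → $46,431.44; payment $1,353.00; balance $45,078.44
Quarter 2: opening $45,078.44; interest $1,353.00 → $46,431.44; payment $13,659.89; balance $32,771.55
Quarter 3: opening $32,771.55; interest $984.00 → $33,755.55; payment $13,659.89; balance $20,095.66
Quarter 4: opening $20,095.66; interest $603.00 → $20,698.66; payment $13,659.89; balance $7,038.77
Quarter 5: opening $7,038.77; interest $212.00 → $7,250.77; payment $7,250.77; balance $0.00

$7,250.77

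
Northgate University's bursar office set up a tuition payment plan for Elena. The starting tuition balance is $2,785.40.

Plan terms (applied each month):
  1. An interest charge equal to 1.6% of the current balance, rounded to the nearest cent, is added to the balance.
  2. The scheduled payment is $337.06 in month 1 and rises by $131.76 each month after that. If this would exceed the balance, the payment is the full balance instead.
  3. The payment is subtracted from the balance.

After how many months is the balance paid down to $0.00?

5

Month 1: $2,785.40 +$44.57 interest = $2,829.97; pay $337.06 → $2,492.91
Month 2: $2,492.91 +$39.89 interest = $2,532.80; pay $468.82 → $2,063.98
Month 3: $2,063.98 +$33.02 interest = $2,097.00; pay $600.58 → $1,496.42
Month 4: $1,496.42 +$23.94 interest = $1,520.36; pay $732.34 → $788.02
Month 5: $788.02 +$12.61 interest = $800.63; pay $800.63 → $0.00
Balance reaches $0.00 in month 5.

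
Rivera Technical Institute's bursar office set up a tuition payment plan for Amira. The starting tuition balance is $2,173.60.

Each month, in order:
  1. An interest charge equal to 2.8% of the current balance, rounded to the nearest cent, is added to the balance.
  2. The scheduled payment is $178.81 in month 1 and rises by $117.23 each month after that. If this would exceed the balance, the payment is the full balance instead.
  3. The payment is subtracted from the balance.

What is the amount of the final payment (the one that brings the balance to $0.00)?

Month 1: $2,173.60 +$60.86 interest = $2,234.46; pay $178.81 → $2,055.65
Month 2: $2,055.65 +$57.56 interest = $2,113.21; pay $296.04 → $1,817.17
Month 3: $1,817.17 +$50.88 interest = $1,868.05; pay $413.27 → $1,454.78
Month 4: $1,454.78 +$40.73 interest = $1,495.51; pay $530.50 → $965.01
Month 5: $965.01 +$27.02 interest = $992.03; pay $647.73 → $344.30
Month 6: $344.30 +$9.64 interest = $353.94; pay $353.94 → $0.00

$353.94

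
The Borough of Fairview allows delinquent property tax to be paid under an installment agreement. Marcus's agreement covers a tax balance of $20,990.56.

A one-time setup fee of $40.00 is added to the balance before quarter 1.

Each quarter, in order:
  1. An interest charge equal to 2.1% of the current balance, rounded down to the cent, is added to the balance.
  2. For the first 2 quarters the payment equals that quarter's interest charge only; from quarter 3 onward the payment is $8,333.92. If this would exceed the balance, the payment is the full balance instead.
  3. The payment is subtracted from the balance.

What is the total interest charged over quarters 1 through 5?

$1,707.50

Quarter 1: $21,030.56 +$441.64 interest = $21,472.20; pay $441.64 → $21,030.56
Quarter 2: $21,030.56 +$441.64 interest = $21,472.20; pay $441.64 → $21,030.56
Quarter 3: $21,030.56 +$441.64 interest = $21,472.20; pay $8,333.92 → $13,138.28
Quarter 4: $13,138.28 +$275.90 interest = $13,414.18; pay $8,333.92 → $5,080.26
Quarter 5: $5,080.26 +$106.68 interest = $5,186.94; pay $5,186.94 → $0.00
Total interest: $441.64 + $441.64 + $441.64 + $275.90 + $106.68 = $1,707.50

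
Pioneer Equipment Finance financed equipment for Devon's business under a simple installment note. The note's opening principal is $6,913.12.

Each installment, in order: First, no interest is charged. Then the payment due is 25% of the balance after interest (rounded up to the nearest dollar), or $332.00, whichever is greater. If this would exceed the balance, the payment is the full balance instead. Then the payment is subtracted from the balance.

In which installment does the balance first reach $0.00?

Installment 1: $6,913.12 − $1,729.00 → $5,184.12
Installment 2: $5,184.12 − $1,297.00 → $3,887.12
Installment 3: $3,887.12 − $972.00 → $2,915.12
Installment 4: $2,915.12 − $729.00 → $2,186.12
Installment 5: $2,186.12 − $547.00 → $1,639.12
Installment 6: $1,639.12 − $410.00 → $1,229.12
Installment 7: $1,229.12 − $332.00 → $897.12
Installment 8: $897.12 − $332.00 → $565.12
Installment 9: $565.12 − $332.00 → $233.12
Installment 10: $233.12 − $233.12 → $0.00
Balance reaches $0.00 in installment 10.

10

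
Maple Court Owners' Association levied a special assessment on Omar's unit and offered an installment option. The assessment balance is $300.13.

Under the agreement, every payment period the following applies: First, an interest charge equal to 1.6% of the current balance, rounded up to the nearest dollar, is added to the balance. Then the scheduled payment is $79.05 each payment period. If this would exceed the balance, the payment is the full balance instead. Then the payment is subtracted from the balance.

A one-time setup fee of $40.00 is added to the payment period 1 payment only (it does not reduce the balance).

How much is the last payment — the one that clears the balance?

$76.98

Payment period 1: opening $300.13; interest $5.00 → $305.13; payment $79.05 (+ $40.00 fee); balance $226.08
Payment period 2: opening $226.08; interest $4.00 → $230.08; payment $79.05; balance $151.03
Payment period 3: opening $151.03; interest $3.00 → $154.03; payment $79.05; balance $74.98
Payment period 4: opening $74.98; interest $2.00 → $76.98; payment $76.98; balance $0.00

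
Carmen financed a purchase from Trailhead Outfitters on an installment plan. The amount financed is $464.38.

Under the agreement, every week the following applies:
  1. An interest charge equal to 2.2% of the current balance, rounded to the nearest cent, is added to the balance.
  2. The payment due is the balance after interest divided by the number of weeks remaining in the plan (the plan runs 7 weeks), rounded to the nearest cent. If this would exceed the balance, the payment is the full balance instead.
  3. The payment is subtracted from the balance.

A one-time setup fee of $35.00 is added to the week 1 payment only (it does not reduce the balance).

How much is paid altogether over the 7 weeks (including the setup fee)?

$542.09

Week 1: $464.38 +$10.22 interest = $474.60; pay $67.80 (+ $35.00 fee) → $406.80
Week 2: $406.80 +$8.95 interest = $415.75; pay $69.29 → $346.46
Week 3: $346.46 +$7.62 interest = $354.08; pay $70.82 → $283.26
Week 4: $283.26 +$6.23 interest = $289.49; pay $72.37 → $217.12
Week 5: $217.12 +$4.78 interest = $221.90; pay $73.97 → $147.93
Week 6: $147.93 +$3.25 interest = $151.18; pay $75.59 → $75.59
Week 7: $75.59 +$1.66 interest = $77.25; pay $77.25 → $0.00
Total paid: $542.09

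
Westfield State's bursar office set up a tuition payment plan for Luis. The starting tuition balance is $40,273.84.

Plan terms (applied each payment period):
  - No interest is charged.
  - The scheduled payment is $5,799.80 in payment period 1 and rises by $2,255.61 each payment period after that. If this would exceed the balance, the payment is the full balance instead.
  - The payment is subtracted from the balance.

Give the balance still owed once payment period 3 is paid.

$16,107.61

Payment period 1: opening $40,273.84; payment $5,799.80; balance $34,474.04
Payment period 2: opening $34,474.04; payment $8,055.41; balance $26,418.63
Payment period 3: opening $26,418.63; payment $10,311.02; balance $16,107.61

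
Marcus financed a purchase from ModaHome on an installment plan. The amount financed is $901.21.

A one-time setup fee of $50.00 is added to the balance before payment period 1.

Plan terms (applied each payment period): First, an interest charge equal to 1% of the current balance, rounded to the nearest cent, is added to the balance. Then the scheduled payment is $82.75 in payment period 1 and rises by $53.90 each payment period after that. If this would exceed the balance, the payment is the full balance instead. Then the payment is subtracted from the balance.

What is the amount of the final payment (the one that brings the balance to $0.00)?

$33.53

Payment period 1: opening $951.21; interest $9.51 → $960.72; payment $82.75; balance $877.97
Payment period 2: opening $877.97; interest $8.78 → $886.75; payment $136.65; balance $750.10
Payment period 3: opening $750.10; interest $7.50 → $757.60; payment $190.55; balance $567.05
Payment period 4: opening $567.05; interest $5.67 → $572.72; payment $244.45; balance $328.27
Payment period 5: opening $328.27; interest $3.28 → $331.55; payment $298.35; balance $33.20
Payment period 6: opening $33.20; interest $0.33 → $33.53; payment $33.53; balance $0.00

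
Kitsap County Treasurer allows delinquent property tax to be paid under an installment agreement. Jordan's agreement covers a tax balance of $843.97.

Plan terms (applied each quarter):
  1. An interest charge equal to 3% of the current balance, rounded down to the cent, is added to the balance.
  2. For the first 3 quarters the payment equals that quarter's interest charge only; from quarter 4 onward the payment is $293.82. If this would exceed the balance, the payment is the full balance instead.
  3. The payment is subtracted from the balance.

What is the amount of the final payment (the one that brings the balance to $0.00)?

$14.46

Quarter 1: $843.97 +$25.31 interest = $869.28; pay $25.31 → $843.97
Quarter 2: $843.97 +$25.31 interest = $869.28; pay $25.31 → $843.97
Quarter 3: $843.97 +$25.31 interest = $869.28; pay $25.31 → $843.97
Quarter 4: $843.97 +$25.31 interest = $869.28; pay $293.82 → $575.46
Quarter 5: $575.46 +$17.26 interest = $592.72; pay $293.82 → $298.90
Quarter 6: $298.90 +$8.96 interest = $307.86; pay $293.82 → $14.04
Quarter 7: $14.04 +$0.42 interest = $14.46; pay $14.46 → $0.00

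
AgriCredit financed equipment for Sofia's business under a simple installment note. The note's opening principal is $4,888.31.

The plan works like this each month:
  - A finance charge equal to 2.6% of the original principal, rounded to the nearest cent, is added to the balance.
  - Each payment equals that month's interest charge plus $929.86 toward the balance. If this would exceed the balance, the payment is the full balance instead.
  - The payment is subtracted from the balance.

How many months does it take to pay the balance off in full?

# | Opening | Interest | Payment | End bal
1 | $4,888.31 | $127.10 | $1,056.96 | $3,958.45
2 | $3,958.45 | $127.10 | $1,056.96 | $3,028.59
3 | $3,028.59 | $127.10 | $1,056.96 | $2,098.73
4 | $2,098.73 | $127.10 | $1,056.96 | $1,168.87
5 | $1,168.87 | $127.10 | $1,056.96 | $239.01
6 | $239.01 | $127.10 | $366.11 | $0.00
Balance reaches $0.00 in month 6.

6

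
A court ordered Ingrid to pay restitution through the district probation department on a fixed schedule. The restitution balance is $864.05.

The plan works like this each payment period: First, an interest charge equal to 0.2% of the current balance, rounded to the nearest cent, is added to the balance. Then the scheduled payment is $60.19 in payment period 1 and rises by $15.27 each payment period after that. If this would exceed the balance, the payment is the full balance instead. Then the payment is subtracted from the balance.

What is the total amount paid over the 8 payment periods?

$872.87

Payment period 1: opening $864.05; interest $1.73 → $865.78; payment $60.19; balance $805.59
Payment period 2: opening $805.59; interest $1.61 → $807.20; payment $75.46; balance $731.74
Payment period 3: opening $731.74; interest $1.46 → $733.20; payment $90.73; balance $642.47
Payment period 4: opening $642.47; interest $1.28 → $643.75; payment $106.00; balance $537.75
Payment period 5: opening $537.75; interest $1.08 → $538.83; payment $121.27; balance $417.56
Payment period 6: opening $417.56; interest $0.84 → $418.40; payment $136.54; balance $281.86
Payment period 7: opening $281.86; interest $0.56 → $282.42; payment $151.81; balance $130.61
Payment period 8: opening $130.61; interest $0.26 → $130.87; payment $130.87; balance $0.00
Total paid: $872.87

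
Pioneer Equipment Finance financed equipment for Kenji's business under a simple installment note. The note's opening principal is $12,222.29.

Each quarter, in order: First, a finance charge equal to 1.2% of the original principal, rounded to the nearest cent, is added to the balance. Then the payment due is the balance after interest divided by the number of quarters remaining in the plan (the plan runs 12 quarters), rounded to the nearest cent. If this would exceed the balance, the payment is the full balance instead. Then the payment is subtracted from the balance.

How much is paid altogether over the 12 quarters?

$13,982.33

Quarter 1: opening $12,222.29; interest $146.67 → $12,368.96; payment $1,030.75; balance $11,338.21
Quarter 2: opening $11,338.21; interest $146.67 → $11,484.88; payment $1,044.08; balance $10,440.80
Quarter 3: opening $10,440.80; interest $146.67 → $10,587.47; payment $1,058.75; balance $9,528.72
Quarter 4: opening $9,528.72; interest $146.67 → $9,675.39; payment $1,075.04; balance $8,600.35
Quarter 5: opening $8,600.35; interest $146.67 → $8,747.02; payment $1,093.38; balance $7,653.64
Quarter 6: opening $7,653.64; interest $146.67 → $7,800.31; payment $1,114.33; balance $6,685.98
Quarter 7: opening $6,685.98; interest $146.67 → $6,832.65; payment $1,138.78; balance $5,693.87
Quarter 8: opening $5,693.87; interest $146.67 → $5,840.54; payment $1,168.11; balance $4,672.43
Quarter 9: opening $4,672.43; interest $146.67 → $4,819.10; payment $1,204.78; balance $3,614.32
Quarter 10: opening $3,614.32; interest $146.67 → $3,760.99; payment $1,253.66; balance $2,507.33
Quarter 11: opening $2,507.33; interest $146.67 → $2,654.00; payment $1,327.00; balance $1,327.00
Quarter 12: opening $1,327.00; interest $146.67 → $1,473.67; payment $1,473.67; balance $0.00
Total paid: $13,982.33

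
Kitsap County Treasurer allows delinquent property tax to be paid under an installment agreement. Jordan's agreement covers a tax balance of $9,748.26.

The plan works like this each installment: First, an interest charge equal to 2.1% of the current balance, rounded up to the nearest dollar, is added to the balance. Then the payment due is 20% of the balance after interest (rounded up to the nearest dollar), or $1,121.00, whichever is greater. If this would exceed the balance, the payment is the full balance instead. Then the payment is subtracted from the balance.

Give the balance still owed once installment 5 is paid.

Installment 1: opening $9,748.26; interest $205.00 → $9,953.26; payment $1,991.00; balance $7,962.26
Installment 2: opening $7,962.26; interest $168.00 → $8,130.26; payment $1,627.00; balance $6,503.26
Installment 3: opening $6,503.26; interest $137.00 → $6,640.26; payment $1,329.00; balance $5,311.26
Installment 4: opening $5,311.26; interest $112.00 → $5,423.26; payment $1,121.00; balance $4,302.26
Installment 5: opening $4,302.26; interest $91.00 → $4,393.26; payment $1,121.00; balance $3,272.26

$3,272.26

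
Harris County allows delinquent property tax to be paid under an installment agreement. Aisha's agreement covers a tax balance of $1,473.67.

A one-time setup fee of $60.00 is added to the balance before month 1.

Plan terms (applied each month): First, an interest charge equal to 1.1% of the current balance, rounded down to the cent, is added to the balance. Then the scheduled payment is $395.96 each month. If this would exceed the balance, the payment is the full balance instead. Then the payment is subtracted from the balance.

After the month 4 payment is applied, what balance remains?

Month 1: opening $1,533.67; interest $16.87 → $1,550.54; payment $395.96; balance $1,154.58
Month 2: opening $1,154.58; interest $12.70 → $1,167.28; payment $395.96; balance $771.32
Month 3: opening $771.32; interest $8.48 → $779.80; payment $395.96; balance $383.84
Month 4: opening $383.84; interest $4.22 → $388.06; payment $388.06; balance $0.00

$0.00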